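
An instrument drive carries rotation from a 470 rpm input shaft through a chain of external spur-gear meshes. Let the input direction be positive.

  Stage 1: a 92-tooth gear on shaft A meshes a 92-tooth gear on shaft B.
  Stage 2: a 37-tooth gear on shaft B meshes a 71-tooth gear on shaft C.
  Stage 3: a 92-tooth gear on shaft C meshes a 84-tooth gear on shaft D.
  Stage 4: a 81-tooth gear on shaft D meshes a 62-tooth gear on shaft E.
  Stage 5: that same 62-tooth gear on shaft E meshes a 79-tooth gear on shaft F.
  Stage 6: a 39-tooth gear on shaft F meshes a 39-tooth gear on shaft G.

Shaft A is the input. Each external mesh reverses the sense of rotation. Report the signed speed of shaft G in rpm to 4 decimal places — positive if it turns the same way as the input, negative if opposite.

+275.0475 rpm (same as input, |ω| = 275.0475 rpm)

Stage 1 [92T→92T]: ω = 470.0000×92/92 = 470.0000 rpm, dir flips to −; running = −470.0000
Stage 2 [37T→71T]: ω = 470.0000×37/71 = 244.9296 rpm, dir flips to +; running = +244.9296
Stage 3 [92T→84T]: ω = 244.9296×92/84 = 268.2562 rpm, dir flips to −; running = −268.2562
Stage 4 [81T→62T]: ω = 268.2562×81/62 = 350.4638 rpm, dir flips to +; running = +350.4638
Stage 5 [62T→79T]: ω = 350.4638×62/79 = 275.0475 rpm, dir flips to −; running = −275.0475
Stage 6 [39T→39T]: ω = 275.0475×39/39 = 275.0475 rpm, dir flips to +; running = +275.0475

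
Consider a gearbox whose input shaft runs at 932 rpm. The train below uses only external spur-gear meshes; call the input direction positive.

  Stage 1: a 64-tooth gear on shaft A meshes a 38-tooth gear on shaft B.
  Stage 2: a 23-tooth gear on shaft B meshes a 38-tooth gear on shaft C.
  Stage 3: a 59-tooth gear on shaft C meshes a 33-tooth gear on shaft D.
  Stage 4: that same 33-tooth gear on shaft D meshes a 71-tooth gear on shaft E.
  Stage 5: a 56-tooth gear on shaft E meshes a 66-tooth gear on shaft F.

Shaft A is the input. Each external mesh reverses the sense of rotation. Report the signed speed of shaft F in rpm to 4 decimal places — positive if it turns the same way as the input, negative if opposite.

-669.8758 rpm (opposite to input, |ω| = 669.8758 rpm)

Stage 1 [64T→38T]: ω = 932.0000×64/38 = 1569.6842 rpm, dir flips to −; running = −1569.6842
Stage 2 [23T→38T]: ω = 1569.6842×23/38 = 950.0720 rpm, dir flips to +; running = +950.0720
Stage 3 [59T→33T]: ω = 950.0720×59/33 = 1698.6136 rpm, dir flips to −; running = −1698.6136
Stage 4 [33T→71T]: ω = 1698.6136×33/71 = 789.4965 rpm, dir flips to +; running = +789.4965
Stage 5 [56T→66T]: ω = 789.4965×56/66 = 669.8758 rpm, dir flips to −; running = −669.8758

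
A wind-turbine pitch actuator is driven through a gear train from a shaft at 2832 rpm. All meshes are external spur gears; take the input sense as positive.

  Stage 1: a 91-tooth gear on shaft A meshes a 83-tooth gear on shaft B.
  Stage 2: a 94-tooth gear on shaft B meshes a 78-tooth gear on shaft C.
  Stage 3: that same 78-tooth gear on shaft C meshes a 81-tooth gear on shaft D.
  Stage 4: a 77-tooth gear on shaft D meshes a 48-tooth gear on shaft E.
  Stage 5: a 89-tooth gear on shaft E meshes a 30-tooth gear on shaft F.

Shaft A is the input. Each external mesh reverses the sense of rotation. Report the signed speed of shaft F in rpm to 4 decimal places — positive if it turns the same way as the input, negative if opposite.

-17148.1638 rpm (opposite to input, |ω| = 17148.1638 rpm)

Stage 1 [91T→83T]: ω = 2832.0000×91/83 = 3104.9639 rpm, dir flips to −; running = −3104.9639
Stage 2 [94T→78T]: ω = 3104.9639×94/78 = 3741.8795 rpm, dir flips to +; running = +3741.8795
Stage 3 [78T→81T]: ω = 3741.8795×78/81 = 3603.2914 rpm, dir flips to −; running = −3603.2914
Stage 4 [77T→48T]: ω = 3603.2914×77/48 = 5780.2799 rpm, dir flips to +; running = +5780.2799
Stage 5 [89T→30T]: ω = 5780.2799×89/30 = 17148.1638 rpm, dir flips to −; running = −17148.1638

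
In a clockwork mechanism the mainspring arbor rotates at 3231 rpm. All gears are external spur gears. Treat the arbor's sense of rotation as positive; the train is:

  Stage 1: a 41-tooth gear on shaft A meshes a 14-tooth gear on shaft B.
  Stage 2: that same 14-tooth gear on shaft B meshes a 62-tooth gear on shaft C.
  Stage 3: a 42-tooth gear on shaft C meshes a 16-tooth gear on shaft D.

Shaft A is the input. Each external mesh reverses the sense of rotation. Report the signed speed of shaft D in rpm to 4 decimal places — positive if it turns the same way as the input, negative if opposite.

Stage 1 [41T→14T]: ω = 3231.0000×41/14 = 9462.2143 rpm, dir flips to −; running = −9462.2143
Stage 2 [14T→62T]: ω = 9462.2143×14/62 = 2136.6290 rpm, dir flips to +; running = +2136.6290
Stage 3 [42T→16T]: ω = 2136.6290×42/16 = 5608.6512 rpm, dir flips to −; running = −5608.6512

-5608.6512 rpm (opposite to input, |ω| = 5608.6512 rpm)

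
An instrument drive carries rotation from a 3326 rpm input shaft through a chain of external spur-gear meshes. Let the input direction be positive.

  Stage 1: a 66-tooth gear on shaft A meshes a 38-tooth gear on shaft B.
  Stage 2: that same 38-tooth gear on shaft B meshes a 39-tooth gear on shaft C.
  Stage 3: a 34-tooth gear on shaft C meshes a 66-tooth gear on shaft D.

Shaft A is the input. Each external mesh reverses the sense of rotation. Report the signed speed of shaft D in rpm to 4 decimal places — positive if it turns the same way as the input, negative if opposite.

-2899.5897 rpm (opposite to input, |ω| = 2899.5897 rpm)

Stage 1 [66T→38T]: ω = 3326.0000×66/38 = 5776.7368 rpm, dir flips to −; running = −5776.7368
Stage 2 [38T→39T]: ω = 5776.7368×38/39 = 5628.6154 rpm, dir flips to +; running = +5628.6154
Stage 3 [34T→66T]: ω = 5628.6154×34/66 = 2899.5897 rpm, dir flips to −; running = −2899.5897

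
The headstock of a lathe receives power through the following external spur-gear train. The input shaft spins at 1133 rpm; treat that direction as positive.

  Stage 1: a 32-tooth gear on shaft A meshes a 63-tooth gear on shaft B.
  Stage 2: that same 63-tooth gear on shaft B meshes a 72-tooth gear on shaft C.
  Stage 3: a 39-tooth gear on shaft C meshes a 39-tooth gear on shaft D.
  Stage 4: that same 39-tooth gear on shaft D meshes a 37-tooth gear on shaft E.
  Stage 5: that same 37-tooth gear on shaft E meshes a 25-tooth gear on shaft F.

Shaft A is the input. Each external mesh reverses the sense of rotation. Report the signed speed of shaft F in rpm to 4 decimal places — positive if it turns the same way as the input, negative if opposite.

Stage 1 [32T→63T]: ω = 1133.0000×32/63 = 575.4921 rpm, dir flips to −; running = −575.4921
Stage 2 [63T→72T]: ω = 575.4921×63/72 = 503.5556 rpm, dir flips to +; running = +503.5556
Stage 3 [39T→39T]: ω = 503.5556×39/39 = 503.5556 rpm, dir flips to −; running = −503.5556
Stage 4 [39T→37T]: ω = 503.5556×39/37 = 530.7748 rpm, dir flips to +; running = +530.7748
Stage 5 [37T→25T]: ω = 530.7748×37/25 = 785.5467 rpm, dir flips to −; running = −785.5467

-785.5467 rpm (opposite to input, |ω| = 785.5467 rpm)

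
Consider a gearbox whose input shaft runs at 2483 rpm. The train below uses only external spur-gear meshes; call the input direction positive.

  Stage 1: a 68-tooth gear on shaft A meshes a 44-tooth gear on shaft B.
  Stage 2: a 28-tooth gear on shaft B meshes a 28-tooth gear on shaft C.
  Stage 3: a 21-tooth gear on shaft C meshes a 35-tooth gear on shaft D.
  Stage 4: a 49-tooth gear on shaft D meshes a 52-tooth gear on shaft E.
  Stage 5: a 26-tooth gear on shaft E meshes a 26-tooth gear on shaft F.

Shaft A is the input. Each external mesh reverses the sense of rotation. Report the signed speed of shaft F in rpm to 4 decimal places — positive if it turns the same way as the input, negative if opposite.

Stage 1 [68T→44T]: ω = 2483.0000×68/44 = 3837.3636 rpm, dir flips to −; running = −3837.3636
Stage 2 [28T→28T]: ω = 3837.3636×28/28 = 3837.3636 rpm, dir flips to +; running = +3837.3636
Stage 3 [21T→35T]: ω = 3837.3636×21/35 = 2302.4182 rpm, dir flips to −; running = −2302.4182
Stage 4 [49T→52T]: ω = 2302.4182×49/52 = 2169.5864 rpm, dir flips to +; running = +2169.5864
Stage 5 [26T→26T]: ω = 2169.5864×26/26 = 2169.5864 rpm, dir flips to −; running = −2169.5864

-2169.5864 rpm (opposite to input, |ω| = 2169.5864 rpm)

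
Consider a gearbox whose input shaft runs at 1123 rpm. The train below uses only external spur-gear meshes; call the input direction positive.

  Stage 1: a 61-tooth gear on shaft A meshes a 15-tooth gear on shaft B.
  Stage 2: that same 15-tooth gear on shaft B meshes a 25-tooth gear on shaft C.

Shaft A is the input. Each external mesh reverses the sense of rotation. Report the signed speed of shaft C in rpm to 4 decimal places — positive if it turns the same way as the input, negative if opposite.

+2740.1200 rpm (same as input, |ω| = 2740.1200 rpm)

Stage 1 [61T→15T]: ω = 1123.0000×61/15 = 4566.8667 rpm, dir flips to −; running = −4566.8667
Stage 2 [15T→25T]: ω = 4566.8667×15/25 = 2740.1200 rpm, dir flips to +; running = +2740.1200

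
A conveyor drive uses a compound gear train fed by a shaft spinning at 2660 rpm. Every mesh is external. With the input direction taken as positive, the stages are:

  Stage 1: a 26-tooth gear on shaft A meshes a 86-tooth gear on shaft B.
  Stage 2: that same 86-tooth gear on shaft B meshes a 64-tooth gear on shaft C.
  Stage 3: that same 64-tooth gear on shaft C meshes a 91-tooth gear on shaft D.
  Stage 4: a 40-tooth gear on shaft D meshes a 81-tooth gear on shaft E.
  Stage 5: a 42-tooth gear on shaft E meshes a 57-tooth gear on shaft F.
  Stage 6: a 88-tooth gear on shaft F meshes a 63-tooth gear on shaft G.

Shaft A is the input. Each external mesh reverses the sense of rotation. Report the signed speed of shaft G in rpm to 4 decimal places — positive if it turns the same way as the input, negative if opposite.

+386.2826 rpm (same as input, |ω| = 386.2826 rpm)

Stage 1 [26T→86T]: ω = 2660.0000×26/86 = 804.1860 rpm, dir flips to −; running = −804.1860
Stage 2 [86T→64T]: ω = 804.1860×86/64 = 1080.6250 rpm, dir flips to +; running = +1080.6250
Stage 3 [64T→91T]: ω = 1080.6250×64/91 = 760.0000 rpm, dir flips to −; running = −760.0000
Stage 4 [40T→81T]: ω = 760.0000×40/81 = 375.3086 rpm, dir flips to +; running = +375.3086
Stage 5 [42T→57T]: ω = 375.3086×42/57 = 276.5432 rpm, dir flips to −; running = −276.5432
Stage 6 [88T→63T]: ω = 276.5432×88/63 = 386.2826 rpm, dir flips to +; running = +386.2826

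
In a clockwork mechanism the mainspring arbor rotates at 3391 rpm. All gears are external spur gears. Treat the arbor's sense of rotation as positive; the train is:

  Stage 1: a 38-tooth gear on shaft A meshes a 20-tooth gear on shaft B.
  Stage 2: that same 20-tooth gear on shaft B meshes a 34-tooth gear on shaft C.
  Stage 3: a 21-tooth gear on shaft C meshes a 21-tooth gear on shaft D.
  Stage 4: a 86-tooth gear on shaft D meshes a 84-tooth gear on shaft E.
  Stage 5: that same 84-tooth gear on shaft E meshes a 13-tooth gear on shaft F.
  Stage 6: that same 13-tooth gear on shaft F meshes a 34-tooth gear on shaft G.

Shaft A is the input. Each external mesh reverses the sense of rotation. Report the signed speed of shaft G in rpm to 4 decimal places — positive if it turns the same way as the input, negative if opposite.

+9586.3218 rpm (same as input, |ω| = 9586.3218 rpm)

Stage 1 [38T→20T]: ω = 3391.0000×38/20 = 6442.9000 rpm, dir flips to −; running = −6442.9000
Stage 2 [20T→34T]: ω = 6442.9000×20/34 = 3789.9412 rpm, dir flips to +; running = +3789.9412
Stage 3 [21T→21T]: ω = 3789.9412×21/21 = 3789.9412 rpm, dir flips to −; running = −3789.9412
Stage 4 [86T→84T]: ω = 3789.9412×86/84 = 3880.1779 rpm, dir flips to +; running = +3880.1779
Stage 5 [84T→13T]: ω = 3880.1779×84/13 = 25071.9186 rpm, dir flips to −; running = −25071.9186
Stage 6 [13T→34T]: ω = 25071.9186×13/34 = 9586.3218 rpm, dir flips to +; running = +9586.3218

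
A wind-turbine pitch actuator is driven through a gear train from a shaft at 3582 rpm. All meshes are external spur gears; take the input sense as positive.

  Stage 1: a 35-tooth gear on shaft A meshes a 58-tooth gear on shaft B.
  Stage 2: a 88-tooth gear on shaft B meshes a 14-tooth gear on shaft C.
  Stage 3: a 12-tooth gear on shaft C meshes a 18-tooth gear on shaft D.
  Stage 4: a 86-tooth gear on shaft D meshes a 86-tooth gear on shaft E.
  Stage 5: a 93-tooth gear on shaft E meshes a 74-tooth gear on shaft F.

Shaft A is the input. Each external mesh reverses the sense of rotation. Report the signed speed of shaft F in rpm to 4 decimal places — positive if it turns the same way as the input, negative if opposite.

-11383.6160 rpm (opposite to input, |ω| = 11383.6160 rpm)

Stage 1 [35T→58T]: ω = 3582.0000×35/58 = 2161.5517 rpm, dir flips to −; running = −2161.5517
Stage 2 [88T→14T]: ω = 2161.5517×88/14 = 13586.8966 rpm, dir flips to +; running = +13586.8966
Stage 3 [12T→18T]: ω = 13586.8966×12/18 = 9057.9310 rpm, dir flips to −; running = −9057.9310
Stage 4 [86T→86T]: ω = 9057.9310×86/86 = 9057.9310 rpm, dir flips to +; running = +9057.9310
Stage 5 [93T→74T]: ω = 9057.9310×93/74 = 11383.6160 rpm, dir flips to −; running = −11383.6160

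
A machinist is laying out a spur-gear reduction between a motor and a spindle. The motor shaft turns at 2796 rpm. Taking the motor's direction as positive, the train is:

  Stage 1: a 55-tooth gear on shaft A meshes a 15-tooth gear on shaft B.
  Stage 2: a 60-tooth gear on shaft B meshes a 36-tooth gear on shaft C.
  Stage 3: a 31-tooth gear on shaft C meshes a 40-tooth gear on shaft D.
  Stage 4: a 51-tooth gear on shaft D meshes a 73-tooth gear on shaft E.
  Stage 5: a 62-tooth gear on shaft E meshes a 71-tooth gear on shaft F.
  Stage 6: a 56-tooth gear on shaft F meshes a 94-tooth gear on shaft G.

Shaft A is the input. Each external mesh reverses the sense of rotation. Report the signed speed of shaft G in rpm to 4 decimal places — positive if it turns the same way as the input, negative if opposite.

Stage 1 [55T→15T]: ω = 2796.0000×55/15 = 10252.0000 rpm, dir flips to −; running = −10252.0000
Stage 2 [60T→36T]: ω = 10252.0000×60/36 = 17086.6667 rpm, dir flips to +; running = +17086.6667
Stage 3 [31T→40T]: ω = 17086.6667×31/40 = 13242.1667 rpm, dir flips to −; running = −13242.1667
Stage 4 [51T→73T]: ω = 13242.1667×51/73 = 9251.3767 rpm, dir flips to +; running = +9251.3767
Stage 5 [62T→71T]: ω = 9251.3767×62/71 = 8078.6670 rpm, dir flips to −; running = −8078.6670
Stage 6 [56T→94T]: ω = 8078.6670×56/94 = 4812.8229 rpm, dir flips to +; running = +4812.8229

+4812.8229 rpm (same as input, |ω| = 4812.8229 rpm)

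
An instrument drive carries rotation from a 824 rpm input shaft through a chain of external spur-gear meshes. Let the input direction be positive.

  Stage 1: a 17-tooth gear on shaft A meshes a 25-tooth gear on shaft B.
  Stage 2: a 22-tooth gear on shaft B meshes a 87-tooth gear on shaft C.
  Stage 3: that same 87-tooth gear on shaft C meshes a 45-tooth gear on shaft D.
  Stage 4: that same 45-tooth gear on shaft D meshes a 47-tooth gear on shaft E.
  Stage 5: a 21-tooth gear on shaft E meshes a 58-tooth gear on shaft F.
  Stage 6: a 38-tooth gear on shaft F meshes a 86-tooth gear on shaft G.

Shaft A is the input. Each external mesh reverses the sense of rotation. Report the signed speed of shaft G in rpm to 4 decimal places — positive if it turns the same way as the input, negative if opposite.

+41.9602 rpm (same as input, |ω| = 41.9602 rpm)

Stage 1 [17T→25T]: ω = 824.0000×17/25 = 560.3200 rpm, dir flips to −; running = −560.3200
Stage 2 [22T→87T]: ω = 560.3200×22/87 = 141.6901 rpm, dir flips to +; running = +141.6901
Stage 3 [87T→45T]: ω = 141.6901×87/45 = 273.9342 rpm, dir flips to −; running = −273.9342
Stage 4 [45T→47T]: ω = 273.9342×45/47 = 262.2774 rpm, dir flips to +; running = +262.2774
Stage 5 [21T→58T]: ω = 262.2774×21/58 = 94.9625 rpm, dir flips to −; running = −94.9625
Stage 6 [38T→86T]: ω = 94.9625×38/86 = 41.9602 rpm, dir flips to +; running = +41.9602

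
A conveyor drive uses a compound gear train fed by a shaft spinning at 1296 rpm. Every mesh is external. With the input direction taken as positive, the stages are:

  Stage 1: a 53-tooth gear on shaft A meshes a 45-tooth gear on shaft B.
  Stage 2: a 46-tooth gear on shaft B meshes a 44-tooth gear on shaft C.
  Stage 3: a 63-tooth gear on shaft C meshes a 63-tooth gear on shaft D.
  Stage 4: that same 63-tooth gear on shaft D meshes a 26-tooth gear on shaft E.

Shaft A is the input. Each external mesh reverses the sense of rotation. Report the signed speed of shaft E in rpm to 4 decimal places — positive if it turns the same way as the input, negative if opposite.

Stage 1 [53T→45T]: ω = 1296.0000×53/45 = 1526.4000 rpm, dir flips to −; running = −1526.4000
Stage 2 [46T→44T]: ω = 1526.4000×46/44 = 1595.7818 rpm, dir flips to +; running = +1595.7818
Stage 3 [63T→63T]: ω = 1595.7818×63/63 = 1595.7818 rpm, dir flips to −; running = −1595.7818
Stage 4 [63T→26T]: ω = 1595.7818×63/26 = 3866.7021 rpm, dir flips to +; running = +3866.7021

+3866.7021 rpm (same as input, |ω| = 3866.7021 rpm)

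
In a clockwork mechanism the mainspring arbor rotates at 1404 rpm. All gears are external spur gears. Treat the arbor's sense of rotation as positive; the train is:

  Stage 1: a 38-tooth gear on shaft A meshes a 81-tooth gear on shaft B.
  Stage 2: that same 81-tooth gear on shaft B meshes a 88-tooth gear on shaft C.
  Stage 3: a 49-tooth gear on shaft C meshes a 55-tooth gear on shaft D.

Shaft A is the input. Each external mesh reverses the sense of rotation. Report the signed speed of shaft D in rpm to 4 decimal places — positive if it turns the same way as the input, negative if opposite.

-540.1339 rpm (opposite to input, |ω| = 540.1339 rpm)

Stage 1 [38T→81T]: ω = 1404.0000×38/81 = 658.6667 rpm, dir flips to −; running = −658.6667
Stage 2 [81T→88T]: ω = 658.6667×81/88 = 606.2727 rpm, dir flips to +; running = +606.2727
Stage 3 [49T→55T]: ω = 606.2727×49/55 = 540.1339 rpm, dir flips to −; running = −540.1339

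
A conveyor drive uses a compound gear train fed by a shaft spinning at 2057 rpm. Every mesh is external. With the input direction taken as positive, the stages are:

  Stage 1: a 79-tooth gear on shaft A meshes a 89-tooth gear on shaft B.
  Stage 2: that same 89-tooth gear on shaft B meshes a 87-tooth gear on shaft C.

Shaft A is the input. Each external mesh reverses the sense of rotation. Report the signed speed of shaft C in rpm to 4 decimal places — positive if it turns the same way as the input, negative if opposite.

Stage 1 [79T→89T]: ω = 2057.0000×79/89 = 1825.8764 rpm, dir flips to −; running = −1825.8764
Stage 2 [89T→87T]: ω = 1825.8764×89/87 = 1867.8506 rpm, dir flips to +; running = +1867.8506

+1867.8506 rpm (same as input, |ω| = 1867.8506 rpm)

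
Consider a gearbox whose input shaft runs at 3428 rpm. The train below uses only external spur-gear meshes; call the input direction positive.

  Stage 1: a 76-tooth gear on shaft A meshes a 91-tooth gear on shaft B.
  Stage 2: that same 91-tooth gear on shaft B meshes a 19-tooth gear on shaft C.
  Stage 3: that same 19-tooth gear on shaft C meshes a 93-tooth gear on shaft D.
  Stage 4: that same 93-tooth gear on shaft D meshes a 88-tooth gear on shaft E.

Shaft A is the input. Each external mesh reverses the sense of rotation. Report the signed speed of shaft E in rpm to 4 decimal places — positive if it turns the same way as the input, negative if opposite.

+2960.5455 rpm (same as input, |ω| = 2960.5455 rpm)

Stage 1 [76T→91T]: ω = 3428.0000×76/91 = 2862.9451 rpm, dir flips to −; running = −2862.9451
Stage 2 [91T→19T]: ω = 2862.9451×91/19 = 13712.0000 rpm, dir flips to +; running = +13712.0000
Stage 3 [19T→93T]: ω = 13712.0000×19/93 = 2801.3763 rpm, dir flips to −; running = −2801.3763
Stage 4 [93T→88T]: ω = 2801.3763×93/88 = 2960.5455 rpm, dir flips to +; running = +2960.5455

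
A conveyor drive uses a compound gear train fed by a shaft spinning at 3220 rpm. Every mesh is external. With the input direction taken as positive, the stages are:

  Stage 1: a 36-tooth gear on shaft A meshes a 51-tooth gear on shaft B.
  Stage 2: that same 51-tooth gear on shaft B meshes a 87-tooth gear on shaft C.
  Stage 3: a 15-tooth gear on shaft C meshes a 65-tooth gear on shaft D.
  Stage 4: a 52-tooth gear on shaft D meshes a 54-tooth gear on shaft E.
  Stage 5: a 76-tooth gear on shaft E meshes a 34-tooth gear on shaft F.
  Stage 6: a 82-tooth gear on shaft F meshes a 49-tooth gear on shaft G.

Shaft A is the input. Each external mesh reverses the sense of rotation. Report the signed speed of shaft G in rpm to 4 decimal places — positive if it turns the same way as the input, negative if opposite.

+1107.5901 rpm (same as input, |ω| = 1107.5901 rpm)

Stage 1 [36T→51T]: ω = 3220.0000×36/51 = 2272.9412 rpm, dir flips to −; running = −2272.9412
Stage 2 [51T→87T]: ω = 2272.9412×51/87 = 1332.4138 rpm, dir flips to +; running = +1332.4138
Stage 3 [15T→65T]: ω = 1332.4138×15/65 = 307.4801 rpm, dir flips to −; running = −307.4801
Stage 4 [52T→54T]: ω = 307.4801×52/54 = 296.0920 rpm, dir flips to +; running = +296.0920
Stage 5 [76T→34T]: ω = 296.0920×76/34 = 661.8526 rpm, dir flips to −; running = −661.8526
Stage 6 [82T→49T]: ω = 661.8526×82/49 = 1107.5901 rpm, dir flips to +; running = +1107.5901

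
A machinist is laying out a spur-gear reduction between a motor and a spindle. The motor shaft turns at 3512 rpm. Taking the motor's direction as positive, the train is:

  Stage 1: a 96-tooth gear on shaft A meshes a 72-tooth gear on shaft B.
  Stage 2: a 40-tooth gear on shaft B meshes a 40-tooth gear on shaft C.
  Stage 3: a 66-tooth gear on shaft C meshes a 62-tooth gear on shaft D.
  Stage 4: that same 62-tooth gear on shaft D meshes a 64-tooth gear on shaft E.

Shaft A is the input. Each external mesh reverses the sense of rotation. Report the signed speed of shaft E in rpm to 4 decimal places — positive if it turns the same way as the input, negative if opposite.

+4829.0000 rpm (same as input, |ω| = 4829.0000 rpm)

Stage 1 [96T→72T]: ω = 3512.0000×96/72 = 4682.6667 rpm, dir flips to −; running = −4682.6667
Stage 2 [40T→40T]: ω = 4682.6667×40/40 = 4682.6667 rpm, dir flips to +; running = +4682.6667
Stage 3 [66T→62T]: ω = 4682.6667×66/62 = 4984.7742 rpm, dir flips to −; running = −4984.7742
Stage 4 [62T→64T]: ω = 4984.7742×62/64 = 4829.0000 rpm, dir flips to +; running = +4829.0000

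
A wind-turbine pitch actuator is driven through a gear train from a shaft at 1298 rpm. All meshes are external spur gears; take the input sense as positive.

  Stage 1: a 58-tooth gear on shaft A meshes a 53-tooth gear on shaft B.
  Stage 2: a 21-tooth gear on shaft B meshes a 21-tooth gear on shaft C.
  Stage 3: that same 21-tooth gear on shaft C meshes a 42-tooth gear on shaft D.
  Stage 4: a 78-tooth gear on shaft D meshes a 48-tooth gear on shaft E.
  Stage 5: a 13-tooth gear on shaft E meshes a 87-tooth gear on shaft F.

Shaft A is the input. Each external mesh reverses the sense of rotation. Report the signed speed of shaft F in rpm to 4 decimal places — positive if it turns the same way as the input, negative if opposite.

-172.4544 rpm (opposite to input, |ω| = 172.4544 rpm)

Stage 1 [58T→53T]: ω = 1298.0000×58/53 = 1420.4528 rpm, dir flips to −; running = −1420.4528
Stage 2 [21T→21T]: ω = 1420.4528×21/21 = 1420.4528 rpm, dir flips to +; running = +1420.4528
Stage 3 [21T→42T]: ω = 1420.4528×21/42 = 710.2264 rpm, dir flips to −; running = −710.2264
Stage 4 [78T→48T]: ω = 710.2264×78/48 = 1154.1179 rpm, dir flips to +; running = +1154.1179
Stage 5 [13T→87T]: ω = 1154.1179×13/87 = 172.4544 rpm, dir flips to −; running = −172.4544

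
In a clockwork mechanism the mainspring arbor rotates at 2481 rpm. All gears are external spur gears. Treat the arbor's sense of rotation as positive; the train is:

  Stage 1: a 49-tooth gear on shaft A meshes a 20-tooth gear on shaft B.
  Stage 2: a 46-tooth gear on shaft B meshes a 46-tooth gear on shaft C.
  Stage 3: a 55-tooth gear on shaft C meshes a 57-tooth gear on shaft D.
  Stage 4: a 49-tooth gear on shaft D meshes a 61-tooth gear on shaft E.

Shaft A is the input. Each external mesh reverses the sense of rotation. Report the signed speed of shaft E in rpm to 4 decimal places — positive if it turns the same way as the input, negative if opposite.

Stage 1 [49T→20T]: ω = 2481.0000×49/20 = 6078.4500 rpm, dir flips to −; running = −6078.4500
Stage 2 [46T→46T]: ω = 6078.4500×46/46 = 6078.4500 rpm, dir flips to +; running = +6078.4500
Stage 3 [55T→57T]: ω = 6078.4500×55/57 = 5865.1711 rpm, dir flips to −; running = −5865.1711
Stage 4 [49T→61T]: ω = 5865.1711×49/61 = 4711.3669 rpm, dir flips to +; running = +4711.3669

+4711.3669 rpm (same as input, |ω| = 4711.3669 rpm)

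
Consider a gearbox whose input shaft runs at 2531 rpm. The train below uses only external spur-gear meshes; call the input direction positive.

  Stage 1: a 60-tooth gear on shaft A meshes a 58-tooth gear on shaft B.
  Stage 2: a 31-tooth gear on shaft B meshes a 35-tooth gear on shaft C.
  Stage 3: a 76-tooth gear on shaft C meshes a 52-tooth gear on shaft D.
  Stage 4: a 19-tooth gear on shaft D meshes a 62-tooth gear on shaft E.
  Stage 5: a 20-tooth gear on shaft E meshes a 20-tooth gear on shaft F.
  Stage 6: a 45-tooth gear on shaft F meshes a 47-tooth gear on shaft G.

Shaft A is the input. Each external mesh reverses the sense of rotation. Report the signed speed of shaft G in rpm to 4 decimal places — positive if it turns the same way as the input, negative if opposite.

+994.4796 rpm (same as input, |ω| = 994.4796 rpm)

Stage 1 [60T→58T]: ω = 2531.0000×60/58 = 2618.2759 rpm, dir flips to −; running = −2618.2759
Stage 2 [31T→35T]: ω = 2618.2759×31/35 = 2319.0443 rpm, dir flips to +; running = +2319.0443
Stage 3 [76T→52T]: ω = 2319.0443×76/52 = 3389.3725 rpm, dir flips to −; running = −3389.3725
Stage 4 [19T→62T]: ω = 3389.3725×19/62 = 1038.6787 rpm, dir flips to +; running = +1038.6787
Stage 5 [20T→20T]: ω = 1038.6787×20/20 = 1038.6787 rpm, dir flips to −; running = −1038.6787
Stage 6 [45T→47T]: ω = 1038.6787×45/47 = 994.4796 rpm, dir flips to +; running = +994.4796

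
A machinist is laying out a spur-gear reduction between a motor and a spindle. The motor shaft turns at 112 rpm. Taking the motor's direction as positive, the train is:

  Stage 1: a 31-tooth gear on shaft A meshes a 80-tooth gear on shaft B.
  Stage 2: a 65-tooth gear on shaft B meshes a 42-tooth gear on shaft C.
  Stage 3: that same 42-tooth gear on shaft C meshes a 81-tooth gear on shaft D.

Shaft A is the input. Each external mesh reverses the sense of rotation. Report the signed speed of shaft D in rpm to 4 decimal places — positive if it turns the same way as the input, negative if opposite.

Stage 1 [31T→80T]: ω = 112.0000×31/80 = 43.4000 rpm, dir flips to −; running = −43.4000
Stage 2 [65T→42T]: ω = 43.4000×65/42 = 67.1667 rpm, dir flips to +; running = +67.1667
Stage 3 [42T→81T]: ω = 67.1667×42/81 = 34.8272 rpm, dir flips to −; running = −34.8272

-34.8272 rpm (opposite to input, |ω| = 34.8272 rpm)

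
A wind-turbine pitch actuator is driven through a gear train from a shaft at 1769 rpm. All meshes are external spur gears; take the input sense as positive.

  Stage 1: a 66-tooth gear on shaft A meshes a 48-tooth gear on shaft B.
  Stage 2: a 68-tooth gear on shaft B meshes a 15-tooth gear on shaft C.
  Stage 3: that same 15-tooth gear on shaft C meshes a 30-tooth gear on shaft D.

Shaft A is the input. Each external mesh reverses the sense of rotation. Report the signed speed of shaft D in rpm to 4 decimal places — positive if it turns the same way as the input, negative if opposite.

Stage 1 [66T→48T]: ω = 1769.0000×66/48 = 2432.3750 rpm, dir flips to −; running = −2432.3750
Stage 2 [68T→15T]: ω = 2432.3750×68/15 = 11026.7667 rpm, dir flips to +; running = +11026.7667
Stage 3 [15T→30T]: ω = 11026.7667×15/30 = 5513.3833 rpm, dir flips to −; running = −5513.3833

-5513.3833 rpm (opposite to input, |ω| = 5513.3833 rpm)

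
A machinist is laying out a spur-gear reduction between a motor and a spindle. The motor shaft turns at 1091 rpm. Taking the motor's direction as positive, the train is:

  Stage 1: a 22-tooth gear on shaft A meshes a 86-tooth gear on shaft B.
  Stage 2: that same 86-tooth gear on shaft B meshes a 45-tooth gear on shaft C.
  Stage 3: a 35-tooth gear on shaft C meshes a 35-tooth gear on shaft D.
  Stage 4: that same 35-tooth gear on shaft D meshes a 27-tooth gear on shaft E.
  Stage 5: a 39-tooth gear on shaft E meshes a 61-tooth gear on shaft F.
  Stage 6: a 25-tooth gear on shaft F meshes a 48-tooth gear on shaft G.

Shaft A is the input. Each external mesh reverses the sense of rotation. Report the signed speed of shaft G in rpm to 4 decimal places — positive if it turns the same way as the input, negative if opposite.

+230.2357 rpm (same as input, |ω| = 230.2357 rpm)

Stage 1 [22T→86T]: ω = 1091.0000×22/86 = 279.0930 rpm, dir flips to −; running = −279.0930
Stage 2 [86T→45T]: ω = 279.0930×86/45 = 533.3778 rpm, dir flips to +; running = +533.3778
Stage 3 [35T→35T]: ω = 533.3778×35/35 = 533.3778 rpm, dir flips to −; running = −533.3778
Stage 4 [35T→27T]: ω = 533.3778×35/27 = 691.4156 rpm, dir flips to +; running = +691.4156
Stage 5 [39T→61T]: ω = 691.4156×39/61 = 442.0526 rpm, dir flips to −; running = −442.0526
Stage 6 [25T→48T]: ω = 442.0526×25/48 = 230.2357 rpm, dir flips to +; running = +230.2357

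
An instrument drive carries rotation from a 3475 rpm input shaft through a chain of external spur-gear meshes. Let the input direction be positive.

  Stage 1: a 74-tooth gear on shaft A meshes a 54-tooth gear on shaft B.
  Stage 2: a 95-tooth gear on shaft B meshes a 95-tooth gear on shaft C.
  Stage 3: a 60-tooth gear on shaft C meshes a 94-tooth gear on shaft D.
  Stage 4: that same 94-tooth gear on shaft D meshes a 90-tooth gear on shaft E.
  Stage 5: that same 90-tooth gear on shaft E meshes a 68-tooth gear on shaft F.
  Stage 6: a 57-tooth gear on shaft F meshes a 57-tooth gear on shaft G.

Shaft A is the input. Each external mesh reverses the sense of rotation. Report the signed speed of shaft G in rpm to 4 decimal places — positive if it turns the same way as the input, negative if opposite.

+4201.7974 rpm (same as input, |ω| = 4201.7974 rpm)

Stage 1 [74T→54T]: ω = 3475.0000×74/54 = 4762.0370 rpm, dir flips to −; running = −4762.0370
Stage 2 [95T→95T]: ω = 4762.0370×95/95 = 4762.0370 rpm, dir flips to +; running = +4762.0370
Stage 3 [60T→94T]: ω = 4762.0370×60/94 = 3039.5981 rpm, dir flips to −; running = −3039.5981
Stage 4 [94T→90T]: ω = 3039.5981×94/90 = 3174.6914 rpm, dir flips to +; running = +3174.6914
Stage 5 [90T→68T]: ω = 3174.6914×90/68 = 4201.7974 rpm, dir flips to −; running = −4201.7974
Stage 6 [57T→57T]: ω = 4201.7974×57/57 = 4201.7974 rpm, dir flips to +; running = +4201.7974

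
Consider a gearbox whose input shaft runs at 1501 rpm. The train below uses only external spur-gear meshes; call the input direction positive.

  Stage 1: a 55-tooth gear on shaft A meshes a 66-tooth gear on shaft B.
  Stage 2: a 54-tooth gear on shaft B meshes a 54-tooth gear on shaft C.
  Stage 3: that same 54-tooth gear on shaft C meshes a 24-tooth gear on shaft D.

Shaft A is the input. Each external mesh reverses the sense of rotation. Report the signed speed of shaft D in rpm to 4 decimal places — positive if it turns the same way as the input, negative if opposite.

Stage 1 [55T→66T]: ω = 1501.0000×55/66 = 1250.8333 rpm, dir flips to −; running = −1250.8333
Stage 2 [54T→54T]: ω = 1250.8333×54/54 = 1250.8333 rpm, dir flips to +; running = +1250.8333
Stage 3 [54T→24T]: ω = 1250.8333×54/24 = 2814.3750 rpm, dir flips to −; running = −2814.3750

-2814.3750 rpm (opposite to input, |ω| = 2814.3750 rpm)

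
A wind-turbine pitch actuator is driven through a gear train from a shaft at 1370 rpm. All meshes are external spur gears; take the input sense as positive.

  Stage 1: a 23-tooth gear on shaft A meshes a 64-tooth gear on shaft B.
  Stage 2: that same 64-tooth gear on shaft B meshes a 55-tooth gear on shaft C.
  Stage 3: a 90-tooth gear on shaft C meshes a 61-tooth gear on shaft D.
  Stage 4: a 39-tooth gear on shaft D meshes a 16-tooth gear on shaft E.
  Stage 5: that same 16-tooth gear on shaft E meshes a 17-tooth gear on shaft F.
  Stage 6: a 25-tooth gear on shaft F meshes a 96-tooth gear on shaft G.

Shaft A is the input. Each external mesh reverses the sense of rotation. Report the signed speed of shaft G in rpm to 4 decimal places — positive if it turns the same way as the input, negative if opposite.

+504.9901 rpm (same as input, |ω| = 504.9901 rpm)

Stage 1 [23T→64T]: ω = 1370.0000×23/64 = 492.3438 rpm, dir flips to −; running = −492.3438
Stage 2 [64T→55T]: ω = 492.3438×64/55 = 572.9091 rpm, dir flips to +; running = +572.9091
Stage 3 [90T→61T]: ω = 572.9091×90/61 = 845.2757 rpm, dir flips to −; running = −845.2757
Stage 4 [39T→16T]: ω = 845.2757×39/16 = 2060.3595 rpm, dir flips to +; running = +2060.3595
Stage 5 [16T→17T]: ω = 2060.3595×16/17 = 1939.1619 rpm, dir flips to −; running = −1939.1619
Stage 6 [25T→96T]: ω = 1939.1619×25/96 = 504.9901 rpm, dir flips to +; running = +504.9901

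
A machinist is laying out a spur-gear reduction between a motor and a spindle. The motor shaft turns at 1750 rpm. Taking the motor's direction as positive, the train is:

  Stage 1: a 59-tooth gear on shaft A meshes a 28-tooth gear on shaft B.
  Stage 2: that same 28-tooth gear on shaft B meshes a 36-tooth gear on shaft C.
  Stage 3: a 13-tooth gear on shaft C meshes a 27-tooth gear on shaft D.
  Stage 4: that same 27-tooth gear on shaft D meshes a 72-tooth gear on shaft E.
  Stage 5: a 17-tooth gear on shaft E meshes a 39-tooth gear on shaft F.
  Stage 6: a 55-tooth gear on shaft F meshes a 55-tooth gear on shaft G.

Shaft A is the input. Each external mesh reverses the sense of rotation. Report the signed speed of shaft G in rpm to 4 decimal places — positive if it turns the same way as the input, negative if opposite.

Stage 1 [59T→28T]: ω = 1750.0000×59/28 = 3687.5000 rpm, dir flips to −; running = −3687.5000
Stage 2 [28T→36T]: ω = 3687.5000×28/36 = 2868.0556 rpm, dir flips to +; running = +2868.0556
Stage 3 [13T→27T]: ω = 2868.0556×13/27 = 1380.9156 rpm, dir flips to −; running = −1380.9156
Stage 4 [27T→72T]: ω = 1380.9156×27/72 = 517.8434 rpm, dir flips to +; running = +517.8434
Stage 5 [17T→39T]: ω = 517.8434×17/39 = 225.7266 rpm, dir flips to −; running = −225.7266
Stage 6 [55T→55T]: ω = 225.7266×55/55 = 225.7266 rpm, dir flips to +; running = +225.7266

+225.7266 rpm (same as input, |ω| = 225.7266 rpm)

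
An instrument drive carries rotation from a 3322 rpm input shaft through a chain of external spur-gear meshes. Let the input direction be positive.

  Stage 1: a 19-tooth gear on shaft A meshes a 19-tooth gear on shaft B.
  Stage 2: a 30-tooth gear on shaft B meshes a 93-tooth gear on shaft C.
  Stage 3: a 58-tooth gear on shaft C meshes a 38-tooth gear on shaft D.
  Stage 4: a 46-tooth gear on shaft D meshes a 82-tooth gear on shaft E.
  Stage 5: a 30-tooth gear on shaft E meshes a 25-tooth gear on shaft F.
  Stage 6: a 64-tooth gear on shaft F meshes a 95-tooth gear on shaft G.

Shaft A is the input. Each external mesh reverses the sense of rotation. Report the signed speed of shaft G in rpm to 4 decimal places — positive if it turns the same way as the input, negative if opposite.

+741.7609 rpm (same as input, |ω| = 741.7609 rpm)

Stage 1 [19T→19T]: ω = 3322.0000×19/19 = 3322.0000 rpm, dir flips to −; running = −3322.0000
Stage 2 [30T→93T]: ω = 3322.0000×30/93 = 1071.6129 rpm, dir flips to +; running = +1071.6129
Stage 3 [58T→38T]: ω = 1071.6129×58/38 = 1635.6197 rpm, dir flips to −; running = −1635.6197
Stage 4 [46T→82T]: ω = 1635.6197×46/82 = 917.5428 rpm, dir flips to +; running = +917.5428
Stage 5 [30T→25T]: ω = 917.5428×30/25 = 1101.0513 rpm, dir flips to −; running = −1101.0513
Stage 6 [64T→95T]: ω = 1101.0513×64/95 = 741.7609 rpm, dir flips to +; running = +741.7609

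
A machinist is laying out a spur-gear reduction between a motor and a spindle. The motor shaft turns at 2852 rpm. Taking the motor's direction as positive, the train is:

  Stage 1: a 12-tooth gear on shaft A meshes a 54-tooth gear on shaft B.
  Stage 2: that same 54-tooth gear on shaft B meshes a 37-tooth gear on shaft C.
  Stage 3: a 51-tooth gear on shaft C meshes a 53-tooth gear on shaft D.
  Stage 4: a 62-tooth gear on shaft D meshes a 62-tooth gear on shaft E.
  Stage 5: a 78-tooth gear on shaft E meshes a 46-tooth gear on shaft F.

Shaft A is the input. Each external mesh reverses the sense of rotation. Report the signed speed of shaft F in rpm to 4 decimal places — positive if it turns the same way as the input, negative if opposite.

-1509.2463 rpm (opposite to input, |ω| = 1509.2463 rpm)

Stage 1 [12T→54T]: ω = 2852.0000×12/54 = 633.7778 rpm, dir flips to −; running = −633.7778
Stage 2 [54T→37T]: ω = 633.7778×54/37 = 924.9730 rpm, dir flips to +; running = +924.9730
Stage 3 [51T→53T]: ω = 924.9730×51/53 = 890.0683 rpm, dir flips to −; running = −890.0683
Stage 4 [62T→62T]: ω = 890.0683×62/62 = 890.0683 rpm, dir flips to +; running = +890.0683
Stage 5 [78T→46T]: ω = 890.0683×78/46 = 1509.2463 rpm, dir flips to −; running = −1509.2463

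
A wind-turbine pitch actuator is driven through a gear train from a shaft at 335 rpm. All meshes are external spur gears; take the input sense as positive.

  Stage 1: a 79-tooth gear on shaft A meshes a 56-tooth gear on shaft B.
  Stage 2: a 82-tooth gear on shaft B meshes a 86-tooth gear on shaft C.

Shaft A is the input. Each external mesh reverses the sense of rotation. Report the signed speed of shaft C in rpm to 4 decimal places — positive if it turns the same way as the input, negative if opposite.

+450.6084 rpm (same as input, |ω| = 450.6084 rpm)

Stage 1 [79T→56T]: ω = 335.0000×79/56 = 472.5893 rpm, dir flips to −; running = −472.5893
Stage 2 [82T→86T]: ω = 472.5893×82/86 = 450.6084 rpm, dir flips to +; running = +450.6084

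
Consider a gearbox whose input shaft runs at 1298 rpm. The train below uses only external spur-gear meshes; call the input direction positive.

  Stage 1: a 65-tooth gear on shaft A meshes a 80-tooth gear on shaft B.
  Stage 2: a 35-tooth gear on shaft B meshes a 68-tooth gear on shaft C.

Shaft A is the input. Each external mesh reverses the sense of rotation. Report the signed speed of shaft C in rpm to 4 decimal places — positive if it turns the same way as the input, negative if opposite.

Stage 1 [65T→80T]: ω = 1298.0000×65/80 = 1054.6250 rpm, dir flips to −; running = −1054.6250
Stage 2 [35T→68T]: ω = 1054.6250×35/68 = 542.8217 rpm, dir flips to +; running = +542.8217

+542.8217 rpm (same as input, |ω| = 542.8217 rpm)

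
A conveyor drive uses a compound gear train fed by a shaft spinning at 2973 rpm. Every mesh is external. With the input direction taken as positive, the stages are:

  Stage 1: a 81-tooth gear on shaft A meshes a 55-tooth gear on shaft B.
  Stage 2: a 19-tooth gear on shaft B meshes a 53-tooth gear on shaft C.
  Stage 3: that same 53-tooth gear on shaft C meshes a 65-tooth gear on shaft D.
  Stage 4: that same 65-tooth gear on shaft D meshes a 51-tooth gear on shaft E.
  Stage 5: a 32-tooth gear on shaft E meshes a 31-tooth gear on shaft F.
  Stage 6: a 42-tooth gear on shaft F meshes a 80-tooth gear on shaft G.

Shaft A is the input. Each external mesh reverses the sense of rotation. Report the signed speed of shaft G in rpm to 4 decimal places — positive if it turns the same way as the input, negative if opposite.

Stage 1 [81T→55T]: ω = 2973.0000×81/55 = 4378.4182 rpm, dir flips to −; running = −4378.4182
Stage 2 [19T→53T]: ω = 4378.4182×19/53 = 1569.6216 rpm, dir flips to +; running = +1569.6216
Stage 3 [53T→65T]: ω = 1569.6216×53/65 = 1279.8453 rpm, dir flips to −; running = −1279.8453
Stage 4 [65T→51T]: ω = 1279.8453×65/51 = 1631.1754 rpm, dir flips to +; running = +1631.1754
Stage 5 [32T→31T]: ω = 1631.1754×32/31 = 1683.7940 rpm, dir flips to −; running = −1683.7940
Stage 6 [42T→80T]: ω = 1683.7940×42/80 = 883.9918 rpm, dir flips to +; running = +883.9918

+883.9918 rpm (same as input, |ω| = 883.9918 rpm)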